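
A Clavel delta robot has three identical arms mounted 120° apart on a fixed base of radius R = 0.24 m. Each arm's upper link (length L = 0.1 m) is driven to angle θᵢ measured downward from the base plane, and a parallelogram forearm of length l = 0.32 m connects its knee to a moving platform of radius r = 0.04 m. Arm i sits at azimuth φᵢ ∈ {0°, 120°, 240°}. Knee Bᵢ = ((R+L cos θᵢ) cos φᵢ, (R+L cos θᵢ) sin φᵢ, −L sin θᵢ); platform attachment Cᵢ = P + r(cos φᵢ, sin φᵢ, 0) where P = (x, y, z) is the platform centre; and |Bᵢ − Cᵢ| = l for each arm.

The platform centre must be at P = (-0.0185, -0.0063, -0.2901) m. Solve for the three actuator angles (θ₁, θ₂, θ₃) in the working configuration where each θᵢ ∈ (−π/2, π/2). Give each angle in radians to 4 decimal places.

arm 1 (φ=0.0°): x'=-0.0185, y'=-0.0063
  A=0.2185, B=-0.2901, C=(l²−L²−A²−y'²−z²)/(2L)=-0.1977
  γ=atan2(-0.2901,0.2185)=-0.9253;  ψ=arccos(-0.5444)=2.1464;  θ1=γ+ψ≈1.2212
arm 2 (φ=120.0°): x'=0.0038, y'=0.0192
  A=0.1962, B=-0.2901, C=(l²−L²−A²−y'²−z²)/(2L)=-0.1531
  θ2 = atan2(B,A) + arccos(C/0.3502) = 1.0471
arm 3 (φ=240.0°): x'=0.0147, y'=-0.0129
  A=0.1853, B=-0.2901, C=(l²−L²−A²−y'²−z²)/(2L)=-0.1313
  γ=atan2(-0.2901,0.1853)=-1.0024;  ψ=arccos(-0.3814)=1.9621;  θ3=γ+ψ≈0.9597

θ₁ = 1.2212, θ₂ = 1.0471, θ₃ = 0.9597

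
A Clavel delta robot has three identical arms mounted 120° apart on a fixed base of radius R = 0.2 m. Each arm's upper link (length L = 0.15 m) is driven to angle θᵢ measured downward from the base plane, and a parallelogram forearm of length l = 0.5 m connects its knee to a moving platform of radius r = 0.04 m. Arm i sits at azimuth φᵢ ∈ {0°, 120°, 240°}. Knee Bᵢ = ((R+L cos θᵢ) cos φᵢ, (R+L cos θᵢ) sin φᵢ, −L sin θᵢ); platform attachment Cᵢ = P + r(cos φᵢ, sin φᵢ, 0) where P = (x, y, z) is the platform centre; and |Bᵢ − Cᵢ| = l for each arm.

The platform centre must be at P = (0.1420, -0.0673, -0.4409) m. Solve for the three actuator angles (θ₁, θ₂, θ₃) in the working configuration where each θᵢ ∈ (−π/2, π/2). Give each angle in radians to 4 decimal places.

θ₁ = -0.1743, θ₂ = 0.9598, θ₃ = 0.5236

φ1=0.0° → target in arm frame (0.1420, -0.0673)
  A cos θ + B sin θ = C:  0.0180·cos θ + -0.4409·sin θ = 0.0942
  √(A²+B²)=0.4413;  θ1 = -1.5300+1.3557 ≈ -0.1743
φ2=120.0° → target in arm frame (-0.1293, -0.0893)
  e−x'=0.2893;  (l²−L²−(e−x')²−y'²−z²)/2L = -0.1952
  θ2 = atan2(B,A) + arccos(C/0.5273) = 0.9598
rotate P by −φ3: (-0.0127, 0.1566, -0.4409)
  e−x'=0.1727;  (l²−L²−(e−x')²−y'²−z²)/2L = -0.0709
  √(A²+B²)=0.4735;  θ3 = -1.1974+1.7210 ≈ 0.5236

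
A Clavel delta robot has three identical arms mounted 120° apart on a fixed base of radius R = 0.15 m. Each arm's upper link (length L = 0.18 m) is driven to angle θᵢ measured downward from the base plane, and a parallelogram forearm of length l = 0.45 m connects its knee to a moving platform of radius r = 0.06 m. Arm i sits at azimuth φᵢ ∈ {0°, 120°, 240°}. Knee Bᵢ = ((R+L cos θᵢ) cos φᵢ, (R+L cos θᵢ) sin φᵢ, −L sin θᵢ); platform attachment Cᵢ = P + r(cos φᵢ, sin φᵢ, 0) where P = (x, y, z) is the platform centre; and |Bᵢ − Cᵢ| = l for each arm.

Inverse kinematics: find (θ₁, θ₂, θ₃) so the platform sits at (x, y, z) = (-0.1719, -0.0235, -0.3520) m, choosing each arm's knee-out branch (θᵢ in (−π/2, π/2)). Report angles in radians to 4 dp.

θ₁ = 0.7855, θ₂ = -0.0873, θ₃ = -0.2618

arm 1 (φ=0.0°): x'=-0.1719, y'=-0.0235
  A=0.2619, B=-0.3520, C=(l²−L²−A²−y'²−z²)/(2L)=-0.0637
  √(A²+B²)=0.4387;  θ1 = -0.9311+1.7166 ≈ 0.7855
arm 2 (φ=120.0°): x'=0.0656, y'=0.1606
  A cos θ + B sin θ = C:  0.0244·cos θ + -0.3520·sin θ = 0.0550
  θ2 = atan2(B,A) + arccos(C/0.3528) = -0.0873
rotate P by −φ3: (0.1063, -0.1371, -0.3520)
  A=-0.0163, B=-0.3520, C=(l²−L²−A²−y'²−z²)/(2L)=0.0754
  γ=atan2(-0.3520,-0.0163)=-1.6171;  ψ=arccos(0.2139)=1.3553;  θ3=γ+ψ≈-0.2618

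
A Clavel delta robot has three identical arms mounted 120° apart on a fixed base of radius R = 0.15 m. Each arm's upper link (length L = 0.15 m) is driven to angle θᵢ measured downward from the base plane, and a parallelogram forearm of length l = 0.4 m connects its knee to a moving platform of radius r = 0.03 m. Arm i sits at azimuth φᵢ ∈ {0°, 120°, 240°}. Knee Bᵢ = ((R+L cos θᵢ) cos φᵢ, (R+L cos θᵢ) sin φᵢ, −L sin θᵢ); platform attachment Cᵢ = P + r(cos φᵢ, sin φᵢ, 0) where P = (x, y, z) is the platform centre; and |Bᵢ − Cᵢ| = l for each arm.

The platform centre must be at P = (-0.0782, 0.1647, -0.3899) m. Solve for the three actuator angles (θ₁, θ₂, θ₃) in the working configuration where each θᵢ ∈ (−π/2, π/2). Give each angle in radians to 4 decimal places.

θ₁ = 1.1349, θ₂ = 0.0002, θ₃ = 1.2220

φ1=0.0° → target in arm frame (-0.0782, 0.1647)
  A=0.1982, B=-0.3899, C=(l²−L²−A²−y'²−z²)/(2L)=-0.2698
  √(A²+B²)=0.4374;  θ1 = -1.1005+2.2354 ≈ 1.1349
φ2=120.0° → target in arm frame (0.1817, -0.0146)
  e−x'=-0.0617;  (l²−L²−(e−x')²−y'²−z²)/2L = -0.0618
  γ=atan2(-0.3899,-0.0617)=-1.7278;  ψ=arccos(-0.1566)=1.7281;  θ2=γ+ψ≈0.0002
arm 3 (φ=240.0°): x'=-0.1035, y'=-0.1501
  A cos θ + B sin θ = C:  0.2235·cos θ + -0.3899·sin θ = -0.2900
  γ=atan2(-0.3899,0.2235)=-1.0502;  ψ=arccos(-0.6453)=2.2723;  θ3=γ+ψ≈1.2220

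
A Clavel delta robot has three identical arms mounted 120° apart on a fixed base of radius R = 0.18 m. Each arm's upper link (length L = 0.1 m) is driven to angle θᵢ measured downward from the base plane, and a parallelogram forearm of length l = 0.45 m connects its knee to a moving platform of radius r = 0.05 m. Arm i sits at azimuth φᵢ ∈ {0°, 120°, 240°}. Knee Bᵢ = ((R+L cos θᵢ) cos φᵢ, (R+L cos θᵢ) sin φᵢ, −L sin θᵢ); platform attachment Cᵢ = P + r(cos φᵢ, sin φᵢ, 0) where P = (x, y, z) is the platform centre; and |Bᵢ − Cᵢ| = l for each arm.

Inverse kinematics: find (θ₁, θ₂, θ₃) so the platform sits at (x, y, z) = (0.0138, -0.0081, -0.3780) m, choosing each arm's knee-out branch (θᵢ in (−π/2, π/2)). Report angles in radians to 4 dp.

θ₁ = -0.1750, θ₂ = -0.0008, θ₃ = -0.0876

φ1=0.0° → target in arm frame (0.0138, -0.0081)
  e−x'=0.1162;  (l²−L²−(e−x')²−y'²−z²)/2L = 0.1802
  θ1 = atan2(B,A) + arccos(C/0.3955) = -0.1750
rotate P by −φ2: (-0.0139, -0.0079, -0.3780)
  A=0.1439, B=-0.3780, C=(l²−L²−A²−y'²−z²)/(2L)=0.1442
  √(A²+B²)=0.4045;  θ2 = -1.2070+1.2062 ≈ -0.0008
arm 3 (φ=240.0°): x'=0.0001, y'=0.0160
  A cos θ + B sin θ = C:  0.1299·cos θ + -0.3780·sin θ = 0.1624
  θ3 = atan2(B,A) + arccos(C/0.3997) = -0.0876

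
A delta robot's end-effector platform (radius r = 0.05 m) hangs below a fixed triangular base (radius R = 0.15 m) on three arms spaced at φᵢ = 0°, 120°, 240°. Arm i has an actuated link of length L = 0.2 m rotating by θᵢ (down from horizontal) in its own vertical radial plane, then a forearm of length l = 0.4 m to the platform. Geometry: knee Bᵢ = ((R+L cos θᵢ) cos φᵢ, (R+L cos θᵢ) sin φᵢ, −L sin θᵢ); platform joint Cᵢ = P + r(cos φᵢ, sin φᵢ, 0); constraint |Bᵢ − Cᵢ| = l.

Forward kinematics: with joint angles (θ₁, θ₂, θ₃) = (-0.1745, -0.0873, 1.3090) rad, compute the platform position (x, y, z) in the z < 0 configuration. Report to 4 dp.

arm 1 at φ=0.0°: ρ1 = 0.2970;  O1 = (0.2970, 0.0000, 0.0347)
arm 2 at φ=120.0°: ρ2 = 0.2992;  O2 = (-0.1496, 0.2591, 0.0174)
arm 3 at φ=240.0°: ρ3 = 0.1518;  O3 = (-0.0759, -0.1314, -0.1932)
eliminate P² terms by subtracting sphere 1 from 2 and 3
linear system: -0.8932x+0.5183y = 0.0005−-0.0346z; -0.7457x+-0.2629y = -0.0290−-0.4558z
det = 0.6213;  x = 0.0240+-0.3949z,  y = 0.0423+-0.6138z
sphere 1 gives Az²+Bz+C=0 with A=1.5327, B=0.0942, C=-0.0825;  B²−4AC=0.5148;  roots -0.2648, 0.2033;  negative root z = -0.2648
x = 0.1286, y = 0.2048

(0.1286, 0.2048, -0.2648)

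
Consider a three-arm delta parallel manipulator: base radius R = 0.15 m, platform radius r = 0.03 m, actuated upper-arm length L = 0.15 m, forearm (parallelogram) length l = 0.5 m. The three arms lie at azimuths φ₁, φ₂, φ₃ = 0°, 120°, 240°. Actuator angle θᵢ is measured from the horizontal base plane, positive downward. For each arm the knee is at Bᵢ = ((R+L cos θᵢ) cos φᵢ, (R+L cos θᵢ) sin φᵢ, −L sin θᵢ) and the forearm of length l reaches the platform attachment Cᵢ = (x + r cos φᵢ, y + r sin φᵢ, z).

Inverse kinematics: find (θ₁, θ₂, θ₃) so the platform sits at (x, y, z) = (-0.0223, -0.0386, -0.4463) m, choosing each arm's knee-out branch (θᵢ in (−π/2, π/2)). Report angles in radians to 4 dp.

θ₁ = 0.2618, θ₂ = 0.2618, θ₃ = 0.0000

φ1=0.0° → target in arm frame (-0.0223, -0.0386)
  e−x'=0.1423;  (l²−L²−(e−x')²−y'²−z²)/2L = 0.0219
  θ1 = atan2(B,A) + arccos(C/0.4684) = 0.2618
arm 2 (φ=120.0°): x'=-0.0223, y'=0.0386
  A=0.1423, B=-0.4463, C=(l²−L²−A²−y'²−z²)/(2L)=0.0219
  θ2 = atan2(B,A) + arccos(C/0.4684) = 0.2618
φ3=240.0° → target in arm frame (0.0446, 0.0000)
  A cos θ + B sin θ = C:  0.0754·cos θ + -0.4463·sin θ = 0.0754
  γ=atan2(-0.4463,0.0754)=-1.4034;  ψ=arccos(0.1666)=1.4034;  θ3=γ+ψ≈0.0000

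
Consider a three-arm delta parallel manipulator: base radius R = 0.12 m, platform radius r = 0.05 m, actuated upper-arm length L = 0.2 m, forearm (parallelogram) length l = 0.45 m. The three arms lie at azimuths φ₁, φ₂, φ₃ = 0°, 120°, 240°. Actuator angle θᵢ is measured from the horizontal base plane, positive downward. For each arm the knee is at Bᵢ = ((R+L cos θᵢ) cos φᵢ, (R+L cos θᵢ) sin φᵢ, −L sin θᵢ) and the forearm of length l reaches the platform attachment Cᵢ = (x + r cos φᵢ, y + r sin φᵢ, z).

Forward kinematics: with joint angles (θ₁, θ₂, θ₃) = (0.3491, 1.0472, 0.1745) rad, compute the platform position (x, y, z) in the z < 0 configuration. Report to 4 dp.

(0.0707, -0.1855, -0.4331)

centre 1 = (0.2579·cos0.0°, 0.2579·sin0.0°, -0.0684) = (0.2579, 0.0000, -0.0684)
arm 2 at φ=120.0°: ρ2 = 0.1700;  centre 2 = (-0.0850, 0.1472, -0.1732)
arm 3 at φ=240.0°: ρ3 = 0.2670;  centre 3 = (-0.1335, -0.2312, -0.0347)
subtract pairs → two planes through P
linear system: -0.6859x+0.2944y = -0.0123−-0.2096z; -0.7828x+-0.4624y = 0.0013−0.0674z
det = 0.5476;  x = 0.0097+-0.1407z,  y = -0.0192+0.3840z
quadratic in z: (1.1672)z²+(0.1920)z+(-0.1358)=0, √Δ=0.8192 → z ∈ {-0.4331, 0.2687}; z = -0.4331 (taking z<0)
x = 0.0707, y = -0.1855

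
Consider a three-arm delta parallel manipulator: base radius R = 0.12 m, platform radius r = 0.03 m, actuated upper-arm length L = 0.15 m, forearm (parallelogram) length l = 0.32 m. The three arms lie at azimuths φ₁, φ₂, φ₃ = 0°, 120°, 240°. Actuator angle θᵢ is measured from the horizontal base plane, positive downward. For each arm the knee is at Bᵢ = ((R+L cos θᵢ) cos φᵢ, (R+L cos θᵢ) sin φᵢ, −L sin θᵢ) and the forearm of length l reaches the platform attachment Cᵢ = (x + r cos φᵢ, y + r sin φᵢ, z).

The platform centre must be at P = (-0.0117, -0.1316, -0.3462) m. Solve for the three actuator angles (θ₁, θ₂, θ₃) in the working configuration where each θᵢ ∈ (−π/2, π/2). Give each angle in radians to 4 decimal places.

θ₁ = 0.9604, θ₂ = 1.3094, θ₃ = 0.3492

φ1=0.0° → target in arm frame (-0.0117, -0.1316)
  e−x'=0.1017;  (l²−L²−(e−x')²−y'²−z²)/2L = -0.2254
  √(A²+B²)=0.3608;  θ1 = -1.2851+2.2455 ≈ 0.9604
rotate P by −φ2: (-0.1081, 0.0759, -0.3462)
  e−x'=0.1981;  (l²−L²−(e−x')²−y'²−z²)/2L = -0.2832
  √(A²+B²)=0.3989;  θ2 = -1.0510+2.3604 ≈ 1.3094
arm 3 (φ=240.0°): x'=0.1198, y'=0.0557
  A cos θ + B sin θ = C:  -0.0298·cos θ + -0.3462·sin θ = -0.1465
  γ=atan2(-0.3462,-0.0298)=-1.6567;  ψ=arccos(-0.4215)=2.0059;  θ3=γ+ψ≈0.3492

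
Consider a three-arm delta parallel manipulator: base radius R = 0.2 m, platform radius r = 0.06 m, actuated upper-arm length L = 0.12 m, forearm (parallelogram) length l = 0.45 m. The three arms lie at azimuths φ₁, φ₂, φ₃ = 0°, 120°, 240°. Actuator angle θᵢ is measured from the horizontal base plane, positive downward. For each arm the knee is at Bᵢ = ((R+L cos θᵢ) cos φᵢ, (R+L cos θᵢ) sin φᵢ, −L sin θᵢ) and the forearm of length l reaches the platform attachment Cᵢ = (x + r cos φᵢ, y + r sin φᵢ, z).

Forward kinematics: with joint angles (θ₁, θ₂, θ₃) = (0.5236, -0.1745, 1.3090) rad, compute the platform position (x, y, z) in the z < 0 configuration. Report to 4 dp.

S1 = (0.2439·cos0.0°, 0.2439·sin0.0°, -0.0600) = (0.2439, 0.0000, -0.0600)
arm 2 at φ=120.0°: (R−r)+L cos θ2 = 0.2582;  S2 = (-0.1291, 0.2236, 0.0208)
arm 3 at φ=240.0°: (R−r)+L cos θ3 = 0.1711;  S3 = (-0.0855, -0.1481, -0.1159)
eliminate P² terms by subtracting sphere 1 from 2 and 3
[-0.7460 0.4472 0.1617]·P = 0.0040;  [-0.6589 -0.2963 -0.1118]·P = -0.0204
det = 0.5157;  x = 0.0154+-0.0041z,  y = 0.0346+-0.3683z
quadratic in z: (1.1357)z²+(0.0964)z+(-0.1455)=0, √Δ=0.8186 → z ∈ {-0.4028, 0.3180}; z = -0.4028 (taking z<0)
x = 0.0170, y = 0.1830

(0.0170, 0.1830, -0.4028)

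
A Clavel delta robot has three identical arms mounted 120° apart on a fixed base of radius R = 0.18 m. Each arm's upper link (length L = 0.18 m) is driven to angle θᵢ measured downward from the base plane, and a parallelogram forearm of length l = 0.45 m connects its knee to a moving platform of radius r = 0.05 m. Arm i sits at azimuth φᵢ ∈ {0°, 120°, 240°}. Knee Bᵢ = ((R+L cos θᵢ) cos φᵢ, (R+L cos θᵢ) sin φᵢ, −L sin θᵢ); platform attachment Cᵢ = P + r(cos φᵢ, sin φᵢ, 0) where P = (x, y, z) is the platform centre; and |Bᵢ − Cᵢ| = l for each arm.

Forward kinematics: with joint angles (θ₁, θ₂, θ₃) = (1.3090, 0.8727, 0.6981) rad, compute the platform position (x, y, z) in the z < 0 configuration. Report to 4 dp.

(-0.1131, -0.0295, -0.5170)

φ1=0.0°: virtual centre (0.1766, 0.0000, -0.1739), radius l
φ2=120.0°: virtual centre (-0.1228, 0.2128, -0.1379), radius l
arm 3 at φ=240.0°: e+L cos θ3 = 0.2679;  centre 3 = (-0.1339, -0.2320, -0.1157)
|centre ₂|²−|centre ₁|² = 0.0180;  |centre ₃|²−|centre ₁|² = 0.0237
plane₁₂: -0.5989x+0.4256y+0.0719z = 0.0180
det = 0.5422;  x = -0.0340+0.1529z,  y = -0.0056+0.0461z
sphere 1 gives Az²+Bz+C=0 with A=1.0255, B=0.2828, C=-0.1279;  B²−4AC=0.6046;  roots -0.5170, 0.2412;  negative root z = -0.5170
x = -0.1131, y = -0.0295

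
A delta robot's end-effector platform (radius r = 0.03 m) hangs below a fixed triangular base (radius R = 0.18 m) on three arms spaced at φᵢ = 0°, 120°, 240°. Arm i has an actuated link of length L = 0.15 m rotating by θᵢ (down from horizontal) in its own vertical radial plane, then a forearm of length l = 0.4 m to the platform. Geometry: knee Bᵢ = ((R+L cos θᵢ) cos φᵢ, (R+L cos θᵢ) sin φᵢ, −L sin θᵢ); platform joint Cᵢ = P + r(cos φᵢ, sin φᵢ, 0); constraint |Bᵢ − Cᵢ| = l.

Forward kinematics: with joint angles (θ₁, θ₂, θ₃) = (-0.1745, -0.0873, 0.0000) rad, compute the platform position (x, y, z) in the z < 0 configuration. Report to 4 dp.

φ1=0.0°: virtual centre (0.2977, 0.0000, 0.0260), radius l
arm 2 at φ=120.0°: ρ2 = 0.2994;  S2 = (-0.1497, 0.2593, 0.0131)
S3 = (0.3000·cos240.0°, 0.3000·sin240.0°, 0.0000) = (-0.1500, -0.2598, 0.0000)
eliminate P² terms by subtracting sphere 1 from 2 and 3
[-0.8949 0.5186 -0.0259]·P = 0.0005;  [-0.8954 -0.5196 -0.0521]·P = 0.0007
Cramer: x(z) = -0.0007-0.0436z;  y(z) = -0.0002-0.0252z
into |P−S₁|² = l²: 1.0025z² + -0.0261z + -0.0703 = 0;  Δ = 0.2825;  z = -0.2521 or 0.2781 → z<0 root = -0.2521
x = 0.0103, y = 0.0062

(0.0103, 0.0062, -0.2521)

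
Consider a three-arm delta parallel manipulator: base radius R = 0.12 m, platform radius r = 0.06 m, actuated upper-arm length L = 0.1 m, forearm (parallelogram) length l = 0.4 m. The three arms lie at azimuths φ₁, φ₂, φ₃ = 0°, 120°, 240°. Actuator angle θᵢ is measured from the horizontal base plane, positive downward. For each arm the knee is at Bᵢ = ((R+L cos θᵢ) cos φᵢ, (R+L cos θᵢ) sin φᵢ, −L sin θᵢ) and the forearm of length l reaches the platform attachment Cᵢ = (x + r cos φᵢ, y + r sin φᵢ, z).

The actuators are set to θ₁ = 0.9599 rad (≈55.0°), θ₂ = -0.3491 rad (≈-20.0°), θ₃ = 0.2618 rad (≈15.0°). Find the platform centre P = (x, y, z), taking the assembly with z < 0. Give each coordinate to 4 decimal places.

(-0.1673, 0.0788, -0.3516)

arm 1 at φ=0.0°: (R−r)+L cos θ1 = 0.1174;  centre 1 = (0.1174, 0.0000, -0.0819)
centre 2 = (0.1540·cos120.0°, 0.1540·sin120.0°, 0.0342) = (-0.0770, 0.1333, 0.0342)
centre 3 = (0.1566·cos240.0°, 0.1566·sin240.0°, -0.0259) = (-0.0783, -0.1356, -0.0259)
subtract pairs → two planes through P
[-0.3887 0.2667 0.2322]·P = 0.0044;  [-0.3913 -0.2712 0.1121]·P = 0.0047
Cramer: x(z) = -0.0117+0.4427z;  y(z) = -0.0005-0.2256z
quadratic in z: (1.2469)z²+(0.0498)z+(-0.1366)=0, √Δ=0.8270 → z ∈ {-0.3516, 0.3117}; z = -0.3516 (taking z<0)
x = -0.1673, y = 0.0788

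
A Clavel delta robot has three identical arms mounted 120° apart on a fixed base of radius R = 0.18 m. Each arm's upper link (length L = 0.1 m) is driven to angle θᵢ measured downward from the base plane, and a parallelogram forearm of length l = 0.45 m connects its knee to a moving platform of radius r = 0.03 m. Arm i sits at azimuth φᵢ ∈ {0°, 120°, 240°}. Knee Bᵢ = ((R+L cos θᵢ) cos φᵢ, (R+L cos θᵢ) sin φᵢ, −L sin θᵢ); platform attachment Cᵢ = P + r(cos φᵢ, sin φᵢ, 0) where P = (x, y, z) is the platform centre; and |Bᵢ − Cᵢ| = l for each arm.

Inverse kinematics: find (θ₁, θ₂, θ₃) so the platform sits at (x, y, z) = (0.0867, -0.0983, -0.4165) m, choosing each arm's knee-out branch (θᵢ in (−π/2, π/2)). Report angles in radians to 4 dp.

θ₁ = 0.0872, θ₂ = 1.2213, θ₃ = 0.3487

φ1=0.0° → target in arm frame (0.0867, -0.0983)
  A=0.0633, B=-0.4165, C=(l²−L²−A²−y'²−z²)/(2L)=0.0268
  θ1 = atan2(B,A) + arccos(C/0.4213) = 0.0872
φ2=120.0° → target in arm frame (-0.1285, -0.0259)
  A cos θ + B sin θ = C:  0.2785·cos θ + -0.4165·sin θ = -0.2960
  θ2 = atan2(B,A) + arccos(C/0.5010) = 1.2213
rotate P by −φ3: (0.0418, 0.1242, -0.4165)
  e−x'=0.1082;  (l²−L²−(e−x')²−y'²−z²)/2L = -0.0406
  γ=atan2(-0.4165,0.1082)=-1.3166;  ψ=arccos(-0.0943)=1.6653;  θ3=γ+ψ≈0.3487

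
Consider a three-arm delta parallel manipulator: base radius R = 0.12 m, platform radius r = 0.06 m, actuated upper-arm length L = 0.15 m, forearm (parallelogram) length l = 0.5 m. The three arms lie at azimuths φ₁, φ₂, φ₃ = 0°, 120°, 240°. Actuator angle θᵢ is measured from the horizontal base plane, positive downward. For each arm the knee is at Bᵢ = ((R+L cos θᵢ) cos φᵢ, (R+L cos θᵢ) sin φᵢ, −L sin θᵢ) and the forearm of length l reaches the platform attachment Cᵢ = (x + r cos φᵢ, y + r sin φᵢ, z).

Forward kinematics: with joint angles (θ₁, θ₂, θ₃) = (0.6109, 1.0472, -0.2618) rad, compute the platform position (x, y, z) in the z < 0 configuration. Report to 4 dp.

φ1=0.0°: virtual centre (0.1829, 0.0000, -0.0860), radius l
φ2=120.0°: virtual centre (-0.0675, 0.1169, -0.1299), radius l
O3 = (0.2049·cos240.0°, 0.2049·sin240.0°, 0.0388) = (-0.1024, -0.1774, 0.0388)
|O₂|²−|O₁|² = -0.0057;  |O₃|²−|O₁|² = 0.0026
plane₁₂: -0.5007x+0.2338y+-0.0877z = -0.0057
Cramer: x(z) = 0.0046+0.0876z;  y(z) = -0.0148+0.5628z
quadratic in z: (1.3244)z²+(0.1242)z+(-0.2106)=0, √Δ=1.0635 → z ∈ {-0.4484, 0.3546}; z = -0.4484 (taking z<0)
x = -0.0347, y = -0.2671

(-0.0347, -0.2671, -0.4484)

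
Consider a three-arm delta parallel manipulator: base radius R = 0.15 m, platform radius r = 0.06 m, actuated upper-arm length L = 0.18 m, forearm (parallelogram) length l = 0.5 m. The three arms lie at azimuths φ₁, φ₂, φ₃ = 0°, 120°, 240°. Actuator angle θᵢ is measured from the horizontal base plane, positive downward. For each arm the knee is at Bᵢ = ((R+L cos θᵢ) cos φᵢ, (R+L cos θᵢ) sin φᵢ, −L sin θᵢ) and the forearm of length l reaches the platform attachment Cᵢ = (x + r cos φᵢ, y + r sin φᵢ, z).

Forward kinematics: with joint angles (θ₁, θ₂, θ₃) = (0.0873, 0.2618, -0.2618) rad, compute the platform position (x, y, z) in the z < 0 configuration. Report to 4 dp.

arm 1 at φ=0.0°: ρ1 = 0.2693;  S1 = (0.2693, 0.0000, -0.0157)
φ2=120.0°: virtual centre (-0.1319, 0.2285, -0.0466), radius l
S3 = (0.2639·cos240.0°, 0.2639·sin240.0°, 0.0466) = (-0.1319, -0.2285, 0.0466)
eliminate P² terms by subtracting sphere 1 from 2 and 3
[-0.8025 0.4570 -0.0618]·P = -0.0010;  [-0.8025 -0.4570 0.1246]·P = -0.0010
det = 0.7335;  x = 0.0012+0.0391z,  y = 0.0000+0.2039z
into |P−S₁|² = l²: 1.0431z² + 0.0104z + -0.1779 = 0;  Δ = 0.7423;  z = -0.4180 or 0.4080 → z<0 root = -0.4180
x = -0.0151, y = -0.0852

(-0.0151, -0.0852, -0.4180)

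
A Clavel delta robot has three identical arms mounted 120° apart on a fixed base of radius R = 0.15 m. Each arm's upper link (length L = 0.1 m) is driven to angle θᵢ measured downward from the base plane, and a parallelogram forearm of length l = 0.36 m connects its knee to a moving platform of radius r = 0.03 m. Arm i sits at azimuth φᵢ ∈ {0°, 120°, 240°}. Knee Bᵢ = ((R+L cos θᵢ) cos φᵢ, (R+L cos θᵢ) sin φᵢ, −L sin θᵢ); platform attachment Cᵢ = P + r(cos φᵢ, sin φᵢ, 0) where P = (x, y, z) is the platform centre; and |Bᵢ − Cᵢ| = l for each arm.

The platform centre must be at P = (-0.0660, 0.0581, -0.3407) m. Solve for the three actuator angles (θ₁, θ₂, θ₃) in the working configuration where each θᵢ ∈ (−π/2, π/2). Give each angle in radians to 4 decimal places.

θ₁ = 0.9595, θ₂ = 0.0870, θ₃ = 0.6982

rotate P by −φ1: (-0.0660, 0.0581, -0.3407)
  e−x'=0.1860;  (l²−L²−(e−x')²−y'²−z²)/2L = -0.1722
  γ=atan2(-0.3407,0.1860)=-1.0711;  ψ=arccos(-0.4437)=2.0306;  θ1=γ+ψ≈0.9595
rotate P by −φ2: (0.0833, 0.0281, -0.3407)
  e−x'=0.0367;  (l²−L²−(e−x')²−y'²−z²)/2L = 0.0069
  √(A²+B²)=0.3427;  θ2 = -1.4635+1.5505 ≈ 0.0870
φ3=240.0° → target in arm frame (-0.0173, -0.0862)
  e−x'=0.1373;  (l²−L²−(e−x')²−y'²−z²)/2L = -0.1138
  √(A²+B²)=0.3673;  θ3 = -1.1877+1.8858 ≈ 0.6982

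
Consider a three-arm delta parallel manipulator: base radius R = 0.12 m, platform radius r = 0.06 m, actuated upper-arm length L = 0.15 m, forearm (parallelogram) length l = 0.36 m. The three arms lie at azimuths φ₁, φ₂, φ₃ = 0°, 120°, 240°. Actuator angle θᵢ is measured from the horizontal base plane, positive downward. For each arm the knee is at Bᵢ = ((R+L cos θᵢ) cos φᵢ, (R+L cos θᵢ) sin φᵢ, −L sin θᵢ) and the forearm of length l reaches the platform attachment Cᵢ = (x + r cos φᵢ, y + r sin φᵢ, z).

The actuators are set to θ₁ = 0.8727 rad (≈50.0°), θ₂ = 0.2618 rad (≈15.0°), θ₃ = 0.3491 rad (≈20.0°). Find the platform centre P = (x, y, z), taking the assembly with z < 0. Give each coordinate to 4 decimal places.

centre 1 = (0.1564·cos0.0°, 0.1564·sin0.0°, -0.1149) = (0.1564, 0.0000, -0.1149)
φ2=120.0°: virtual centre (-0.1024, 0.1774, -0.0388), radius l
φ3=240.0°: virtual centre (-0.1005, -0.1740, -0.0513), radius l
subtract pairs → two planes through P
[-0.5177 0.3549 0.1522]·P = 0.0058;  [-0.5138 -0.3481 0.1272]·P = 0.0053
Cramer: x(z) = -0.0108+0.2706z;  y(z) = 0.0006-0.0340z
sphere 1 gives Az²+Bz+C=0 with A=1.0744, B=0.1393, C=-0.0884;  B²−4AC=0.3994;  roots -0.3589, 0.2293;  negative root z = -0.3589
x = -0.1080, y = 0.0128

(-0.1080, 0.0128, -0.3589)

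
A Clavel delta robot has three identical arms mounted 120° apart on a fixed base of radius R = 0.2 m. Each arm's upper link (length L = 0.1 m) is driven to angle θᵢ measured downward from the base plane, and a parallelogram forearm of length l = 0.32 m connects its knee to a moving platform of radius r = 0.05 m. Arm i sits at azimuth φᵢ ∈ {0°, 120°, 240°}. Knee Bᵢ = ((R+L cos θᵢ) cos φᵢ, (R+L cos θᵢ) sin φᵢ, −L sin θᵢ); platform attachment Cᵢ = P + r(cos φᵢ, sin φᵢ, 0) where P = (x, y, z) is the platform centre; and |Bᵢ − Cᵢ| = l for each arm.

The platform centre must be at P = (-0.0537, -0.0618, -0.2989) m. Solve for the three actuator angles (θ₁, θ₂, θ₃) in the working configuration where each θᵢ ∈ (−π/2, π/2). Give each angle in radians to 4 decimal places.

θ₁ = 1.2220, θ₂ = 1.0479, θ₃ = 0.2620

rotate P by −φ1: (-0.0537, -0.0618, -0.2989)
  A=0.2037, B=-0.2989, C=(l²−L²−A²−y'²−z²)/(2L)=-0.2113
  √(A²+B²)=0.3617;  θ1 = -0.9726+2.1946 ≈ 1.2220
rotate P by −φ2: (-0.0267, 0.0774, -0.2989)
  A=0.1767, B=-0.2989, C=(l²−L²−A²−y'²−z²)/(2L)=-0.1707
  √(A²+B²)=0.3472;  θ2 = -1.0370+2.0849 ≈ 1.0479
arm 3 (φ=240.0°): x'=0.0804, y'=-0.0156
  e−x'=0.0696;  (l²−L²−(e−x')²−y'²−z²)/2L = -0.0102
  √(A²+B²)=0.3069;  θ3 = -1.3419+1.6039 ≈ 0.2620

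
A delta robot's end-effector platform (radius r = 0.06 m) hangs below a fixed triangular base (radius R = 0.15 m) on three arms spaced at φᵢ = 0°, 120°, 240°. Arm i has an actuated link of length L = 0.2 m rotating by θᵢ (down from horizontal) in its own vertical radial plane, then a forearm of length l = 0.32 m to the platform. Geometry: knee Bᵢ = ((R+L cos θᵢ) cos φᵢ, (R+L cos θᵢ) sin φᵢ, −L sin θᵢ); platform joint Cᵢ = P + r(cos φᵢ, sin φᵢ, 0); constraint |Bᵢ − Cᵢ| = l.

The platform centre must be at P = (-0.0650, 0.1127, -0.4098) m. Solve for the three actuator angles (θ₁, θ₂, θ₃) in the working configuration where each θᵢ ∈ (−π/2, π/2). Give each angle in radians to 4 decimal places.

θ₁ = 1.3087, θ₂ = 0.6107, θ₃ = 1.3090

arm 1 (φ=0.0°): x'=-0.0650, y'=0.1127
  A=0.1550, B=-0.4098, C=(l²−L²−A²−y'²−z²)/(2L)=-0.3557
  √(A²+B²)=0.4381;  θ1 = -1.2092+2.5179 ≈ 1.3087
φ2=120.0° → target in arm frame (0.1301, -0.0001)
  e−x'=-0.0401;  (l²−L²−(e−x')²−y'²−z²)/2L = -0.2679
  √(A²+B²)=0.4118;  θ2 = -1.6683+2.2791 ≈ 0.6107
rotate P by −φ3: (-0.0651, -0.1126, -0.4098)
  A cos θ + B sin θ = C:  0.1551·cos θ + -0.4098·sin θ = -0.3557
  θ3 = atan2(B,A) + arccos(C/0.4382) = 1.3090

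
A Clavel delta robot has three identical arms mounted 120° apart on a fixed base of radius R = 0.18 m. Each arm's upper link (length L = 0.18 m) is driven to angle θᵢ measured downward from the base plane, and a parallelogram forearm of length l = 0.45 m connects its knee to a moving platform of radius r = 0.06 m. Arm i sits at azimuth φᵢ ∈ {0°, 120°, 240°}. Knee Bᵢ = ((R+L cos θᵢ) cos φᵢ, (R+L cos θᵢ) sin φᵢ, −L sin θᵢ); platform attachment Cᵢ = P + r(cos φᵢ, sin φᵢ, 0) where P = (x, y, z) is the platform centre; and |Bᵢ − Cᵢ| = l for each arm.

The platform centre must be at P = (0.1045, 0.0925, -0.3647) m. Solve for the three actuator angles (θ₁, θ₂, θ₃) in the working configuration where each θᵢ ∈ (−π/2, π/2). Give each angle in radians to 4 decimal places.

θ₁ = -0.1746, θ₂ = 0.1743, θ₃ = 0.7851

rotate P by −φ1: (0.1045, 0.0925, -0.3647)
  e−x'=0.0155;  (l²−L²−(e−x')²−y'²−z²)/2L = 0.0786
  γ=atan2(-0.3647,0.0155)=-1.5283;  ψ=arccos(0.2153)=1.3538;  θ1=γ+ψ≈-0.1746
rotate P by −φ2: (0.0279, -0.1367, -0.3647)
  A=0.0921, B=-0.3647, C=(l²−L²−A²−y'²−z²)/(2L)=0.0275
  √(A²+B²)=0.3762;  θ2 = -1.3233+1.4976 ≈ 0.1743
arm 3 (φ=240.0°): x'=-0.1324, y'=0.0442
  A cos θ + B sin θ = C:  0.2524·cos θ + -0.3647·sin θ = -0.0793
  √(A²+B²)=0.4435;  θ3 = -0.9655+1.7506 ≈ 0.7851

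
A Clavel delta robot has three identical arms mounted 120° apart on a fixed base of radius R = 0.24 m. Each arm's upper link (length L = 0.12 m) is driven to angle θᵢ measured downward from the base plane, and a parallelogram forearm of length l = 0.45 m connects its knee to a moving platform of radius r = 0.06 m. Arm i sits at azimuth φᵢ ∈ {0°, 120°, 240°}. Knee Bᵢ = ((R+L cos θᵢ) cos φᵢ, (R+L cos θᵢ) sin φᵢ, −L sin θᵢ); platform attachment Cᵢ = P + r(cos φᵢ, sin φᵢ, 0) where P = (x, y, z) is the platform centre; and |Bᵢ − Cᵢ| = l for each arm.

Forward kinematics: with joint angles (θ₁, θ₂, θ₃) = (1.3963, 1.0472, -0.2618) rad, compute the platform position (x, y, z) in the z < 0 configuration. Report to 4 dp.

(-0.1244, -0.1306, -0.4004)

φ1=0.0°: virtual centre (0.2008, 0.0000, -0.1182), radius l
arm 2 at φ=120.0°: e+L cos θ2 = 0.2400;  O2 = (-0.1200, 0.2078, -0.1039)
φ3=240.0°: virtual centre (-0.1480, -0.2563, 0.0311), radius l
eliminate P² terms by subtracting sphere 1 from 2 and 3
linear system: -0.6417x+0.4157y = 0.0141−0.0285z; -0.6976x+-0.5125y = 0.0342−0.2985z
Cramer: x(z) = -0.0347+0.2241z;  y(z) = -0.0196+0.2773z
quadratic in z: (1.1271)z²+(0.1199)z+(-0.1327)=0, √Δ=0.7827 → z ∈ {-0.4004, 0.2940}; z = -0.4004 (taking z<0)
x = -0.1244, y = -0.1306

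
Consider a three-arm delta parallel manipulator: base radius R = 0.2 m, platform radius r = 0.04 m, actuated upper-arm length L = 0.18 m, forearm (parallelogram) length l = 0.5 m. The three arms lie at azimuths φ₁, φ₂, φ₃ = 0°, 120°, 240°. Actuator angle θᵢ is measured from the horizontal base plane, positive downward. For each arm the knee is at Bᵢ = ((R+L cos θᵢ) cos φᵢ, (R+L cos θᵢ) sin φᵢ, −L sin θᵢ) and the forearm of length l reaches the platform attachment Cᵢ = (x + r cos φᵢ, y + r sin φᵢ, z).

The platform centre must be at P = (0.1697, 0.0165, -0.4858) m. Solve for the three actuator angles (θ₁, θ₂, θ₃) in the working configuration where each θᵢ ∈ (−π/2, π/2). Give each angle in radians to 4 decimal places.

θ₁ = 0.0875, θ₂ = 0.9599, θ₃ = 1.0471

φ1=0.0° → target in arm frame (0.1697, 0.0165)
  A cos θ + B sin θ = C:  -0.0097·cos θ + -0.4858·sin θ = -0.0521
  θ1 = atan2(B,A) + arccos(C/0.4859) = 0.0875
arm 2 (φ=120.0°): x'=-0.0706, y'=-0.1552
  e−x'=0.2306;  (l²−L²−(e−x')²−y'²−z²)/2L = -0.2657
  θ2 = atan2(B,A) + arccos(C/0.5377) = 0.9599
rotate P by −φ3: (-0.0991, 0.1387, -0.4858)
  A=0.2591, B=-0.4858, C=(l²−L²−A²−y'²−z²)/(2L)=-0.2911
  γ=atan2(-0.4858,0.2591)=-1.0808;  ψ=arccos(-0.5287)=2.1279;  θ3=γ+ψ≈1.0471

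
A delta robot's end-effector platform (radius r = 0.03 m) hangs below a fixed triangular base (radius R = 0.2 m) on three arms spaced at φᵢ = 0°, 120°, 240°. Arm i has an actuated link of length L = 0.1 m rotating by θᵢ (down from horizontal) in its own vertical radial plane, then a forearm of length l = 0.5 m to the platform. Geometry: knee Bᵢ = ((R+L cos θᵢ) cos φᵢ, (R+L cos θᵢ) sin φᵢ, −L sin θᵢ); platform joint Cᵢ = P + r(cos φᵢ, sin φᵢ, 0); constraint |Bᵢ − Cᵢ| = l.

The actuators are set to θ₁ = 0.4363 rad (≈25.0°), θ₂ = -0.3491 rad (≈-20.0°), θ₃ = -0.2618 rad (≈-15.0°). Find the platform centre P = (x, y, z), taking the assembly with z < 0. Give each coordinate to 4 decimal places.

φ1=0.0°: virtual centre (0.2606, 0.0000, -0.0423), radius l
φ2=120.0°: virtual centre (-0.1320, 0.2286, 0.0342), radius l
centre 3 = (0.2666·cos240.0°, 0.2666·sin240.0°, 0.0259) = (-0.1333, -0.2309, 0.0259)
|centre ₂|²−|centre ₁|² = 0.0011;  |centre ₃|²−|centre ₁|² = 0.0020
plane₁₂: -0.7852x+0.4572y+0.1529z = 0.0011
det = 0.7228;  x = -0.0020+0.1839z,  y = -0.0010+-0.0186z
quadratic in z: (1.0342)z²+(-0.0120)z+(-0.1792)=0, √Δ=0.8611 → z ∈ {-0.4105, 0.4222}; z = -0.4105 (taking z<0)
x = -0.0775, y = 0.0067

(-0.0775, 0.0067, -0.4105)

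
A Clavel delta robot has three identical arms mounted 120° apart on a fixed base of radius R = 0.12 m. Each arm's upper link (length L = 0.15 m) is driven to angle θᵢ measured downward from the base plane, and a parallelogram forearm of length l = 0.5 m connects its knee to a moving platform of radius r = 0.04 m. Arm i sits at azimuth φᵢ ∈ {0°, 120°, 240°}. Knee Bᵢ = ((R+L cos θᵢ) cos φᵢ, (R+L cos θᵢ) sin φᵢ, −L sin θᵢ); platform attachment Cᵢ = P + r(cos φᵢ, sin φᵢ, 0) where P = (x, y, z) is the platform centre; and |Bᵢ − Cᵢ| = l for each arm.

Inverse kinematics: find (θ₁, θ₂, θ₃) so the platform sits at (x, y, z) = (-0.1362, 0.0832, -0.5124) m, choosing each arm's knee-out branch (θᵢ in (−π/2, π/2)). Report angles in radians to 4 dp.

θ₁ = 0.9599, θ₂ = 0.1748, θ₃ = 0.6110

arm 1 (φ=0.0°): x'=-0.1362, y'=0.0832
  A cos θ + B sin θ = C:  0.2162·cos θ + -0.5124·sin θ = -0.2957
  √(A²+B²)=0.5561;  θ1 = -1.1715+2.1315 ≈ 0.9599
arm 2 (φ=120.0°): x'=0.1402, y'=0.0764
  A cos θ + B sin θ = C:  -0.0602·cos θ + -0.5124·sin θ = -0.1483
  √(A²+B²)=0.5159;  θ2 = -1.6877+1.8624 ≈ 0.1748
rotate P by −φ3: (-0.0040, -0.1596, -0.5124)
  A cos θ + B sin θ = C:  0.0840·cos θ + -0.5124·sin θ = -0.2252
  √(A²+B²)=0.5192;  θ3 = -1.4084+2.0194 ≈ 0.6110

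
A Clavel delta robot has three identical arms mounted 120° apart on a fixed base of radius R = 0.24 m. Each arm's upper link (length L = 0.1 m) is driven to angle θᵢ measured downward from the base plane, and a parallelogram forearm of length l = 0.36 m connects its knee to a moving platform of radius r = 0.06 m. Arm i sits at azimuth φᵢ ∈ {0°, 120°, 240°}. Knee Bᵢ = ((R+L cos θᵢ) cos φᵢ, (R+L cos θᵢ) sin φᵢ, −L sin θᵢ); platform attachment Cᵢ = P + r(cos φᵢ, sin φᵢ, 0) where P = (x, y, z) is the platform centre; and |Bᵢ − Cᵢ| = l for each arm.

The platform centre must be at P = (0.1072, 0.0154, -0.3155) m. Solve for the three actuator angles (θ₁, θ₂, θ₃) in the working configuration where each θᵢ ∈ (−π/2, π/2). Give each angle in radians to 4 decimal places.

θ₁ = 0.0006, θ₂ = 1.1344, θ₃ = 1.3090

arm 1 (φ=0.0°): x'=0.1072, y'=0.0154
  A=0.0728, B=-0.3155, C=(l²−L²−A²−y'²−z²)/(2L)=0.0726
  √(A²+B²)=0.3238;  θ1 = -1.3440+1.3446 ≈ 0.0006
rotate P by −φ2: (-0.0403, -0.1005, -0.3155)
  A cos θ + B sin θ = C:  0.2203·cos θ + -0.3155·sin θ = -0.1928
  θ2 = atan2(B,A) + arccos(C/0.3848) = 1.1344
φ3=240.0° → target in arm frame (-0.0669, 0.0851)
  e−x'=0.2469;  (l²−L²−(e−x')²−y'²−z²)/2L = -0.2408
  θ3 = atan2(B,A) + arccos(C/0.4006) = 1.3090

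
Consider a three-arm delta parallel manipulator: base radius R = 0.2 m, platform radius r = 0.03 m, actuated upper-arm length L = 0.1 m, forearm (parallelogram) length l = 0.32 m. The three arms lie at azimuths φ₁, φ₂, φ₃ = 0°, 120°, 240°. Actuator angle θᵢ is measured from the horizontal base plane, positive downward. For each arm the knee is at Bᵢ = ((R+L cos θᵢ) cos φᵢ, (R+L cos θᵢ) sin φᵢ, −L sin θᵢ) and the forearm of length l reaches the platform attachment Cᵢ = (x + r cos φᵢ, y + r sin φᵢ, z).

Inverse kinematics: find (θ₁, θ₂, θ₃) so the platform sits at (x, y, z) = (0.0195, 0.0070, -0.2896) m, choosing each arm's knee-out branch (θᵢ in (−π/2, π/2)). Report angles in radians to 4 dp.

rotate P by −φ1: (0.0195, 0.0070, -0.2896)
  A cos θ + B sin θ = C:  0.1505·cos θ + -0.2896·sin θ = -0.0708
  θ1 = atan2(B,A) + arccos(C/0.3264) = 0.6981
arm 2 (φ=120.0°): x'=-0.0037, y'=-0.0204
  e−x'=0.1737;  (l²−L²−(e−x')²−y'²−z²)/2L = -0.1103
  √(A²+B²)=0.3377;  θ2 = -1.0306+1.9034 ≈ 0.8728
rotate P by −φ3: (-0.0158, 0.0134, -0.2896)
  A=0.1858, B=-0.2896, C=(l²−L²−A²−y'²−z²)/(2L)=-0.1309
  θ3 = atan2(B,A) + arccos(C/0.3441) = 0.9606

θ₁ = 0.6981, θ₂ = 0.8728, θ₃ = 0.9606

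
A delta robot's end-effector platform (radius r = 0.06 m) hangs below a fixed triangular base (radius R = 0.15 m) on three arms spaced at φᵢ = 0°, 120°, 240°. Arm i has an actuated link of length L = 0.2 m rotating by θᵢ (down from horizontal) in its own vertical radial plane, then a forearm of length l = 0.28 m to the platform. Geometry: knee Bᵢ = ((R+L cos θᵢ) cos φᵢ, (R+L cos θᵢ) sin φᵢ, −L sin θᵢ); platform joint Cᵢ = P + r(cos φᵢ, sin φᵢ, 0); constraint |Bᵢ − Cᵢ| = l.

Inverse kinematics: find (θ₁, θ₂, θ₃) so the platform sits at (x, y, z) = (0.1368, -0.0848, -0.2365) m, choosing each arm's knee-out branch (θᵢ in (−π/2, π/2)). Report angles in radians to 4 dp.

rotate P by −φ1: (0.1368, -0.0848, -0.2365)
  e−x'=-0.0468;  (l²−L²−(e−x')²−y'²−z²)/2L = -0.0673
  γ=atan2(-0.2365,-0.0468)=-1.7662;  ψ=arccos(-0.2791)=1.8536;  θ1=γ+ψ≈0.0875
rotate P by −φ2: (-0.1418, -0.0761, -0.2365)
  A=0.2318, B=-0.2365, C=(l²−L²−A²−y'²−z²)/(2L)=-0.1927
  √(A²+B²)=0.3312;  θ2 = -0.7954+2.1917 ≈ 1.3963
φ3=240.0° → target in arm frame (0.0050, 0.1609)
  A=0.0850, B=-0.2365, C=(l²−L²−A²−y'²−z²)/(2L)=-0.1266
  γ=atan2(-0.2365,0.0850)=-1.2259;  ψ=arccos(-0.5037)=2.0987;  θ3=γ+ψ≈0.8728

θ₁ = 0.0875, θ₂ = 1.3963, θ₃ = 0.8728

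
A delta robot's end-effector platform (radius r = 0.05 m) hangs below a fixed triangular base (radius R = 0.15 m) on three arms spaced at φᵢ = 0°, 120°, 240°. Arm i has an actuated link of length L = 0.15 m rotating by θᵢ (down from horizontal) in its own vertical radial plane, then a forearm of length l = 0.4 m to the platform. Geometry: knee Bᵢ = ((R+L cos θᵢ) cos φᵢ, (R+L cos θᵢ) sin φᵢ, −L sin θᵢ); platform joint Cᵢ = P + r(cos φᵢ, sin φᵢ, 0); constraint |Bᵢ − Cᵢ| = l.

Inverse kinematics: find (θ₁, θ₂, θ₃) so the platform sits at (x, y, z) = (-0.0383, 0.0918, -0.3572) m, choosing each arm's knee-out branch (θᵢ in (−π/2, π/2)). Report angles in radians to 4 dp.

arm 1 (φ=0.0°): x'=-0.0383, y'=0.0918
  A=0.1383, B=-0.3572, C=(l²−L²−A²−y'²−z²)/(2L)=-0.0588
  γ=atan2(-0.3572,0.1383)=-1.2014;  ψ=arccos(-0.1536)=1.7250;  θ1=γ+ψ≈0.5236
arm 2 (φ=120.0°): x'=0.0987, y'=-0.0127
  e−x'=0.0013;  (l²−L²−(e−x')²−y'²−z²)/2L = 0.0325
  γ=atan2(-0.3572,0.0013)=-1.5670;  ψ=arccos(0.0909)=1.4797;  θ2=γ+ψ≈-0.0873
arm 3 (φ=240.0°): x'=-0.0604, y'=-0.0791
  A cos θ + B sin θ = C:  0.1604·cos θ + -0.3572·sin θ = -0.0735
  √(A²+B²)=0.3915;  θ3 = -1.1488+1.7597 ≈ 0.6108

θ₁ = 0.5236, θ₂ = -0.0873, θ₃ = 0.6108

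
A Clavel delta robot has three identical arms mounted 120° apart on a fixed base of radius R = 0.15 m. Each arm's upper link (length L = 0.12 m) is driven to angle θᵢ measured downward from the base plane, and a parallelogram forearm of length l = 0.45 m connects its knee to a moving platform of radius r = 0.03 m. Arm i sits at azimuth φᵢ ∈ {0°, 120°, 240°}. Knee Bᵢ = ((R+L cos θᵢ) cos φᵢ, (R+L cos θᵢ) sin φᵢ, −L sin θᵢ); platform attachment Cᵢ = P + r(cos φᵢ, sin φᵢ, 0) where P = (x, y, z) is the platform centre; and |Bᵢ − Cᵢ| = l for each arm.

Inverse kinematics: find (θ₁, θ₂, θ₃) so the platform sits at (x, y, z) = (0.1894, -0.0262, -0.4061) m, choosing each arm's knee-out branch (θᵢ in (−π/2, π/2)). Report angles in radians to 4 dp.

θ₁ = -0.3490, θ₂ = 1.0475, θ₃ = 0.8728

arm 1 (φ=0.0°): x'=0.1894, y'=-0.0262
  A cos θ + B sin θ = C:  -0.0694·cos θ + -0.4061·sin θ = 0.0737
  γ=atan2(-0.4061,-0.0694)=-1.7401;  ψ=arccos(0.1788)=1.3910;  θ1=γ+ψ≈-0.3490
rotate P by −φ2: (-0.1174, -0.1509, -0.4061)
  A cos θ + B sin θ = C:  0.2374·cos θ + -0.4061·sin θ = -0.2331
  √(A²+B²)=0.4704;  θ2 = -1.0418+2.0893 ≈ 1.0475
rotate P by −φ3: (-0.0720, 0.1771, -0.4061)
  e−x'=0.1920;  (l²−L²−(e−x')²−y'²−z²)/2L = -0.1877
  γ=atan2(-0.4061,0.1920)=-1.1291;  ψ=arccos(-0.4179)=2.0020;  θ3=γ+ψ≈0.8728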